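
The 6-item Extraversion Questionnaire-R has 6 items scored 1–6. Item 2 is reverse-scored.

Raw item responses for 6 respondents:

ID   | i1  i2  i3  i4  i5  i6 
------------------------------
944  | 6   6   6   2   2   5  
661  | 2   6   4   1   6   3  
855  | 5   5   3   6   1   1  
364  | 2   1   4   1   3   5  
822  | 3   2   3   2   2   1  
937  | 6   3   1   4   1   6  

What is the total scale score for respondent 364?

Respondent 364 raw: 2, 1, 4, 1, 3, 5.
Reverse-coded (reverse-coded value = 7 − response):
  item 1: 2
  item 2: 7 − 1 = 6
  item 3: 4
  item 4: 1
  item 5: 3
  item 6: 5
Sum = 2 + 6 + 4 + 1 + 3 + 5 = 21

21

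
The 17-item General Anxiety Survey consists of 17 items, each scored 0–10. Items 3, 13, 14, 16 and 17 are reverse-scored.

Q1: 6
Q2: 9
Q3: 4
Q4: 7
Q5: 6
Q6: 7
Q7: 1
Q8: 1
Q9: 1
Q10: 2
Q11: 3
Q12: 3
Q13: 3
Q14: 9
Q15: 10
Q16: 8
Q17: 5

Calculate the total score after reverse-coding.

77

Raw sum = 85. Reverse-scored items: 3, 13, 14, 16, 17; their raw sum = 29.
Each reversal replaces raw with 10 − raw, changing the total by 10 − 2·raw per item.
Total = 85 + 5·10 − 2·29 = 85 + 50 − 58 = 77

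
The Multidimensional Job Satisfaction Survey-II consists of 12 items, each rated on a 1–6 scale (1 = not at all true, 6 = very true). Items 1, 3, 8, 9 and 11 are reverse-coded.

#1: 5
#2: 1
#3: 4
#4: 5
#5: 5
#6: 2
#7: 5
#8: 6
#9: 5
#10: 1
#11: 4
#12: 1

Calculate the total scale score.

31

Apply reverse scoring (on a 1–6 scale, reversed = 7 − raw):
  item 1: 7 − 5 = 2
  item 3: 7 − 4 = 3
  item 8: 7 − 6 = 1
  item 9: 7 − 5 = 2
  item 11: 7 − 4 = 3
Scored responses: 2, 1, 3, 5, 5, 2, 5, 1, 2, 1, 3, 1
Total = 2 + 1 + 3 + 5 + 5 + 2 + 5 + 1 + 2 + 1 + 3 + 1 = 31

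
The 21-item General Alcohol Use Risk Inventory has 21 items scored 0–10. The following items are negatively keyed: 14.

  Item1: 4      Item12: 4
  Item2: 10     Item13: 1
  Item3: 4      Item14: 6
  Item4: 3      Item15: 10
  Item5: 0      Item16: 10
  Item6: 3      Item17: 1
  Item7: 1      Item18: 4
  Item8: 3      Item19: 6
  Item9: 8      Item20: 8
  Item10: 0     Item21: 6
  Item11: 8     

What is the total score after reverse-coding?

98

Reverse-coded items (reversed = (0+10) − raw = 10 − raw):
  item 14: 10 − 6 = 4
After reverse-coding: 4, 10, 4, 3, 0, 3, 1, 3, 8, 0, 8, 4, 1, 4, 10, 10, 1, 4, 6, 8, 6
Total = 4 + 10 + 4 + 3 + 0 + 3 + 1 + 3 + 8 + 0 + 8 + 4 + 1 + 4 + 10 + 10 + 1 + 4 + 6 + 8 + 6 = 98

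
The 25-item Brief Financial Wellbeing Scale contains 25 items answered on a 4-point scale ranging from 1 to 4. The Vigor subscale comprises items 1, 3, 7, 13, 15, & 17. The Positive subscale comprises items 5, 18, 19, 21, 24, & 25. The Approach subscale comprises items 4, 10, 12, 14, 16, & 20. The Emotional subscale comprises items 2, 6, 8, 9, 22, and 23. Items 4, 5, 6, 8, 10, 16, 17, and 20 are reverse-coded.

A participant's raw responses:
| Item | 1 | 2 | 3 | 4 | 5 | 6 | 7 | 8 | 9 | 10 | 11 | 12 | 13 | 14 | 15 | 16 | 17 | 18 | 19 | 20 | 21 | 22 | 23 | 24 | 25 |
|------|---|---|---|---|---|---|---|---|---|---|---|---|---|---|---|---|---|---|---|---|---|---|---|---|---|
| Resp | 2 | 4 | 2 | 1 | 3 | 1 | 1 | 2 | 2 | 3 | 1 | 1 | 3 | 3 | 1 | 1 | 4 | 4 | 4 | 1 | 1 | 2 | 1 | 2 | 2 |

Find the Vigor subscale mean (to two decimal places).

1.67

Vigor items: 1, 3, 7, 13, 15, 17.
Of these, item 17 is reverse-coded; on a 1–4 scale, reversed = 5 − raw.
  item 1: 2
  item 3: 2
  item 7: 1
  item 13: 3
  item 15: 1
  item 17: 5 − 4 = 1
Sum = 2 + 2 + 1 + 3 + 1 + 1 = 10
Mean = 10 / 6 = 1.67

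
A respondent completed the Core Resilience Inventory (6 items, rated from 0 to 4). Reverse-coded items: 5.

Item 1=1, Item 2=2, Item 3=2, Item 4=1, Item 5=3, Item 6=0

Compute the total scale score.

7

Raw sum = 9. Reverse-coded items: 5; their raw sum = 3.
Each reversal replaces raw with 4 − raw, changing the total by 4 − 2·raw per item.
Total = 9 + 1·4 − 2·3 = 9 + 4 − 6 = 7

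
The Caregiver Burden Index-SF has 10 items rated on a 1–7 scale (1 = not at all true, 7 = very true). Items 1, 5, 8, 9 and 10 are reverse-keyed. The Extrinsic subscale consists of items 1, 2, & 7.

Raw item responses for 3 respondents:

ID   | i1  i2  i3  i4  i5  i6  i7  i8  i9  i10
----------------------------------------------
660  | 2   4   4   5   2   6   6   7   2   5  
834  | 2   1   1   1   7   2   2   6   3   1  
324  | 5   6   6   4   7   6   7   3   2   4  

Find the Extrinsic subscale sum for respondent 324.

Respondent 324 raw: 5, 6, 6, 4, 7, 6, 7, 3, 2, 4.
Extrinsic items: 1, 2, 7.
Reverse-coded (reversed = (1+7) − raw = 8 − raw):
  item 1: 8 − 5 = 3
  item 2: 6
  item 7: 7
Sum = 3 + 6 + 7 = 16

16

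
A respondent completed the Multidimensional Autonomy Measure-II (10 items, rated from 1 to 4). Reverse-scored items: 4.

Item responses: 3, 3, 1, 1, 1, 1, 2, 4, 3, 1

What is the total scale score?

Reverse-scored items use 5 − raw:
  item 4: 5 − 1 = 4
Scored responses: 3, 3, 1, 4, 1, 1, 2, 4, 3, 1
Total = 3 + 3 + 1 + 4 + 1 + 1 + 2 + 4 + 3 + 1 = 23

23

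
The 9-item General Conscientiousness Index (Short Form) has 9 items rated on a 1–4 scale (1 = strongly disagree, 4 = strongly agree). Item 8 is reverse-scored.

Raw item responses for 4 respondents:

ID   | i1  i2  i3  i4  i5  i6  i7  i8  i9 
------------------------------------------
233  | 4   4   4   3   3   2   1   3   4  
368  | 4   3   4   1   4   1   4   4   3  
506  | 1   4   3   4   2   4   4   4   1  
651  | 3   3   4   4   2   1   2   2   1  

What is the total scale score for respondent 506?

Respondent 506 raw: 1, 4, 3, 4, 2, 4, 4, 4, 1.
Reverse-coded (on a 1–4 scale, reversed = 5 − raw):
  item 1: 1
  item 2: 4
  item 3: 3
  item 4: 4
  item 5: 2
  item 6: 4
  item 7: 4
  item 8: 5 − 4 = 1
  item 9: 1
Sum = 1 + 4 + 3 + 4 + 2 + 4 + 4 + 1 + 1 = 24

24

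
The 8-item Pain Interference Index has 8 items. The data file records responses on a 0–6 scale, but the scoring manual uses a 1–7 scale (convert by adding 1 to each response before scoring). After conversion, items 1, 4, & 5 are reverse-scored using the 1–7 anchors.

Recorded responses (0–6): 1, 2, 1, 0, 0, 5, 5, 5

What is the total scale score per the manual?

Convert to 1–7: 2, 3, 2, 1, 1, 6, 6, 6
Reverse-coded (reversed = (1+7) − raw = 8 − raw):
  item 1: 8 − 2 = 6
  item 4: 8 − 1 = 7
  item 5: 8 − 1 = 7
Scored: 6, 3, 2, 7, 7, 6, 6, 6
Total = 43

43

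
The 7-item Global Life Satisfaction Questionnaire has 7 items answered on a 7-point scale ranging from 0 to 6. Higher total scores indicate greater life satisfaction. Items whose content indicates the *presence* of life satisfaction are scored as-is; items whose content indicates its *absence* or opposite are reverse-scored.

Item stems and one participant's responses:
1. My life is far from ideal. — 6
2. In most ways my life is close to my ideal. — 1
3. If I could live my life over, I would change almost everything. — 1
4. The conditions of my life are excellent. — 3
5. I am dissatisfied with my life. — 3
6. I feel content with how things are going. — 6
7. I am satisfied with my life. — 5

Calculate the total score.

23

Items 1, 3, 5 describe the absence/opposite of life satisfaction → reverse-score.
reverse-coded value = 6 − response.
  item 1: 6 − 6 = 0
  item 2: 1
  item 3: 6 − 1 = 5
  item 4: 3
  item 5: 6 − 3 = 3
  item 6: 6
  item 7: 5
Total = 0 + 1 + 5 + 3 + 3 + 6 + 5 = 23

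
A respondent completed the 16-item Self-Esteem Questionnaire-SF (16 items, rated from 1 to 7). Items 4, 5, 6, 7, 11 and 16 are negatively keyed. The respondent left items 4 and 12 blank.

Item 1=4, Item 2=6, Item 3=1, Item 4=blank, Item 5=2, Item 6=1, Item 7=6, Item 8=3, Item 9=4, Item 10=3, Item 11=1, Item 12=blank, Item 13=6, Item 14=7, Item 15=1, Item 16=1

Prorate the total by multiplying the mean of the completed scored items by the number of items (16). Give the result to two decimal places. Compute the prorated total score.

73.14

Reverse-coded (reverse-coded value = 8 − response):
  item 5: 8 − 2 = 6
  item 6: 8 − 1 = 7
  item 7: 8 − 6 = 2
  item 11: 8 − 1 = 7
  item 16: 8 − 1 = 7
Completed scored items (14 of 16): 4, 6, 1, 6, 7, 2, 3, 4, 3, 7, 6, 7, 1, 7; sum = 64.
Person mean = 64 / 14 ≈ 4.5714
Prorated total = (64 / 14) × 16 = 73.14 (to 2 dp)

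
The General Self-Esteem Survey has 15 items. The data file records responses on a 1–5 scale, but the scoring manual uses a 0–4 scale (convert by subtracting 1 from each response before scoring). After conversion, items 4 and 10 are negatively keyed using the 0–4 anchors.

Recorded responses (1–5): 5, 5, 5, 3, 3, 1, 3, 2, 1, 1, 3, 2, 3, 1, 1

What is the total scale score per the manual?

28

Convert to 0–4: 4, 4, 4, 2, 2, 0, 2, 1, 0, 0, 2, 1, 2, 0, 0
Reverse-coded (reverse-coded value = 4 − response):
  item 4: 4 − 2 = 2
  item 10: 4 − 0 = 4
Scored: 4, 4, 4, 2, 2, 0, 2, 1, 0, 4, 2, 1, 2, 0, 0
Total = 28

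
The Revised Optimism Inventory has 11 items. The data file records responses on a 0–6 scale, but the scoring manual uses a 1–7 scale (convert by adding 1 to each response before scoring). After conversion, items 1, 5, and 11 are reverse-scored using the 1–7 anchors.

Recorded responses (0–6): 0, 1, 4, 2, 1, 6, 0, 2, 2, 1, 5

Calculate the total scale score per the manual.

41

Convert to 1–7: 1, 2, 5, 3, 2, 7, 1, 3, 3, 2, 6
Reverse-coded (reversed = (1+7) − raw = 8 − raw):
  item 1: 8 − 1 = 7
  item 5: 8 − 2 = 6
  item 11: 8 − 6 = 2
Scored: 7, 2, 5, 3, 6, 7, 1, 3, 3, 2, 2
Total = 41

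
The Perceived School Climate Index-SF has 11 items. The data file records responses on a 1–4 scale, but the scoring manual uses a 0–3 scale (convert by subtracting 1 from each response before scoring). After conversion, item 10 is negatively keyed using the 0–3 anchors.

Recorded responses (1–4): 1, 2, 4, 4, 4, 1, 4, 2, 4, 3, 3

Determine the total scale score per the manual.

20

Convert to 0–3: 0, 1, 3, 3, 3, 0, 3, 1, 3, 2, 2
Reverse-coded (reversed = (0+3) − raw = 3 − raw):
  item 10: 3 − 2 = 1
Scored: 0, 1, 3, 3, 3, 0, 3, 1, 3, 1, 2
Total = 20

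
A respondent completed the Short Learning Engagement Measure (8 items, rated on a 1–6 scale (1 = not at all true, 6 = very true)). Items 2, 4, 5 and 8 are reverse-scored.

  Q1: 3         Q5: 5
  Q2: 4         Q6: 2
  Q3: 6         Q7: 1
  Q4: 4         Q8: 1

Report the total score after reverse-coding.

Reverse-coded items (on a 1–6 scale, reversed = 7 − raw):
  item 2: 7 − 4 = 3
  item 4: 7 − 4 = 3
  item 5: 7 − 5 = 2
  item 8: 7 − 1 = 6
Scored items: 3, 3, 6, 3, 2, 2, 1, 6
Total = 3 + 3 + 6 + 3 + 2 + 2 + 1 + 6 = 26

26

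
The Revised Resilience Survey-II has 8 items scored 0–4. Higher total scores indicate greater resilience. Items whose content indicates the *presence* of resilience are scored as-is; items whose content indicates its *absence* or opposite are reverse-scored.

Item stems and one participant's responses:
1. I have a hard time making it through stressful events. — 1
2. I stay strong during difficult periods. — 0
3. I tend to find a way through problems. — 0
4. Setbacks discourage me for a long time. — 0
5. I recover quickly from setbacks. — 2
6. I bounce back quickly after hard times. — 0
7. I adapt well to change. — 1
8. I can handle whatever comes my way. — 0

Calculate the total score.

Items 1, 4 describe the absence/opposite of resilience → reverse-score.
on a 0–4 scale, reversed = 4 − raw.
  item 1: 4 − 1 = 3
  item 2: 0
  item 3: 0
  item 4: 4 − 0 = 4
  item 5: 2
  item 6: 0
  item 7: 1
  item 8: 0
Total = 3 + 0 + 0 + 4 + 2 + 0 + 1 + 0 = 10

10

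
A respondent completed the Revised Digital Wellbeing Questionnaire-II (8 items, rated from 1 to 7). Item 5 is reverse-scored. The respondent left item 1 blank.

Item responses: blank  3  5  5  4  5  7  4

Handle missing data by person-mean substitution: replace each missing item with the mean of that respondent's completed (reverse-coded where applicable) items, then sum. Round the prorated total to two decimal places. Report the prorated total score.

37.71

Reverse-coded (reversed = (1+7) − raw = 8 − raw):
  item 5: 8 − 4 = 4
Completed scored items (7 of 8): 3, 5, 5, 4, 5, 7, 4; sum = 33.
Person mean = 33 / 7 ≈ 4.7143
Prorated total = (33 / 7) × 8 = 37.71 (to 2 dp)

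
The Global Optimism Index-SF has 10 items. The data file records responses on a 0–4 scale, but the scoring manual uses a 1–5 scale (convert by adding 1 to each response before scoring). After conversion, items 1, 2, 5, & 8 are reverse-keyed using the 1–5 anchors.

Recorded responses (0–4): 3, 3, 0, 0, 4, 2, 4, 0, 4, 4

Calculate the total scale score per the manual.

30

Convert to 1–5: 4, 4, 1, 1, 5, 3, 5, 1, 5, 5
Reverse-coded (reversed = (1+5) − raw = 6 − raw):
  item 1: 6 − 4 = 2
  item 2: 6 − 4 = 2
  item 5: 6 − 5 = 1
  item 8: 6 − 1 = 5
Scored: 2, 2, 1, 1, 1, 3, 5, 5, 5, 5
Total = 30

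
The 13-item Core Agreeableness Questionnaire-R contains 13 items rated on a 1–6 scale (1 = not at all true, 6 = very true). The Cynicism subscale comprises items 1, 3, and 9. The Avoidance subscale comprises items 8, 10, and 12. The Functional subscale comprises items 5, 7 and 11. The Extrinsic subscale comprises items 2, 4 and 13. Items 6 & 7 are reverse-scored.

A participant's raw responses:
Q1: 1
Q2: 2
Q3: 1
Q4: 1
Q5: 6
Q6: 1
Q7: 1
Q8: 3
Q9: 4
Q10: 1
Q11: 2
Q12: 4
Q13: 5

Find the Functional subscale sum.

14

Functional items: 5, 7, 11.
Of these, item 7 is reverse-scored; on a 1–6 scale, reversed = 7 − raw.
  item 5: 6
  item 7: 7 − 1 = 6
  item 11: 2
Sum = 6 + 6 + 2 = 14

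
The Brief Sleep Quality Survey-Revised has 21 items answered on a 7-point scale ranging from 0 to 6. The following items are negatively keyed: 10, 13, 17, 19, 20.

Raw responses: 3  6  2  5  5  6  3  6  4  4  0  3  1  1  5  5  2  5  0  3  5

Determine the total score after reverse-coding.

84

Negatively keyed items use 6 − raw:
  item 10: 6 − 4 = 2
  item 13: 6 − 1 = 5
  item 17: 6 − 2 = 4
  item 19: 6 − 0 = 6
  item 20: 6 − 3 = 3
Scored responses: 3, 6, 2, 5, 5, 6, 3, 6, 4, 2, 0, 3, 5, 1, 5, 5, 4, 5, 6, 3, 5
Total = 3 + 6 + 2 + 5 + 5 + 6 + 3 + 6 + 4 + 2 + 0 + 3 + 5 + 1 + 5 + 5 + 4 + 5 + 6 + 3 + 5 = 84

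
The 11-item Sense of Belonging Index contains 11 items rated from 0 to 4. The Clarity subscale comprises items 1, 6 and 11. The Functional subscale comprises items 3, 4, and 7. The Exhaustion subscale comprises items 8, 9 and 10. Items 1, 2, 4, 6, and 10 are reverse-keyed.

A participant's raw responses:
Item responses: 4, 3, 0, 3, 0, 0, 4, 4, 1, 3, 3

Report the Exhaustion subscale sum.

6

Exhaustion items: 8, 9, 10.
Of these, item 10 is reverse-keyed; reversed = (0+4) − raw = 4 − raw.
  item 8: 4
  item 9: 1
  item 10: 4 − 3 = 1
Sum = 4 + 1 + 1 = 6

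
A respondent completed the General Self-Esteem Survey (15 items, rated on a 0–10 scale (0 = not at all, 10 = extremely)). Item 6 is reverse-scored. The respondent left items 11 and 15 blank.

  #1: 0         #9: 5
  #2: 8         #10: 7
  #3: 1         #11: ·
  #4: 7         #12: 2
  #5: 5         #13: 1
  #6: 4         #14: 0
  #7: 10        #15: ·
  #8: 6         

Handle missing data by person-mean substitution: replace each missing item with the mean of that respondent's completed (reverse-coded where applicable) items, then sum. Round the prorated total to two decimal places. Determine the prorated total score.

Reverse-coded (reversed = (0+10) − raw = 10 − raw):
  item 6: 10 − 4 = 6
Completed scored items (13 of 15): 0, 8, 1, 7, 5, 6, 10, 6, 5, 7, 2, 1, 0; sum = 58.
Person mean = 58 / 13 ≈ 4.4615
Prorated total = (58 / 13) × 15 = 66.92 (to 2 dp)

66.92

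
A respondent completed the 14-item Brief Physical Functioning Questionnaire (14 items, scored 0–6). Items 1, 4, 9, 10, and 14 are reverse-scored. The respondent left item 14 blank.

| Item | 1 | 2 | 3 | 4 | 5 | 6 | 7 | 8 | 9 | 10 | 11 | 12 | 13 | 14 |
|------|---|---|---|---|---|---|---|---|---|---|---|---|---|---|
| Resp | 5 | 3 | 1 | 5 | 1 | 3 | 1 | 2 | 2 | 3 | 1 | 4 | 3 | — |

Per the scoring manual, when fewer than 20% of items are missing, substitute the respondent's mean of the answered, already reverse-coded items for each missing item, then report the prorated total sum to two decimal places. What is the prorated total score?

30.15

Reverse-coded (reverse-coded value = 6 − response):
  item 1: 6 − 5 = 1
  item 4: 6 − 5 = 1
  item 9: 6 − 2 = 4
  item 10: 6 − 3 = 3
Completed scored items (13 of 14): 1, 3, 1, 1, 1, 3, 1, 2, 4, 3, 1, 4, 3; sum = 28.
Person mean = 28 / 13 ≈ 2.1538
Prorated total = (28 / 13) × 14 = 30.15 (to 2 dp)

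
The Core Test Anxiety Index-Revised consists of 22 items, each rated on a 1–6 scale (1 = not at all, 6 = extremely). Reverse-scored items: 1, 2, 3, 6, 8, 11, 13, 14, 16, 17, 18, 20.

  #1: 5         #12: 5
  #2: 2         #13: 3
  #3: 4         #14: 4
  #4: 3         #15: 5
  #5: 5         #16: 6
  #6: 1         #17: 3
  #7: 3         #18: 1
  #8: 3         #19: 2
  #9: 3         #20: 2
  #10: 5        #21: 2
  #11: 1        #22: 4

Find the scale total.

86

Reverse-scored items use 7 − raw:
  item 1: 7 − 5 = 2
  item 2: 7 − 2 = 5
  item 3: 7 − 4 = 3
  item 6: 7 − 1 = 6
  item 8: 7 − 3 = 4
  item 11: 7 − 1 = 6
  item 13: 7 − 3 = 4
  item 14: 7 − 4 = 3
  item 16: 7 − 6 = 1
  item 17: 7 − 3 = 4
  item 18: 7 − 1 = 6
  item 20: 7 − 2 = 5
Scored items: 2, 5, 3, 3, 5, 6, 3, 4, 3, 5, 6, 5, 4, 3, 5, 1, 4, 6, 2, 5, 2, 4
Total = 2 + 5 + 3 + 3 + 5 + 6 + 3 + 4 + 3 + 5 + 6 + 5 + 4 + 3 + 5 + 1 + 4 + 6 + 2 + 5 + 2 + 4 = 86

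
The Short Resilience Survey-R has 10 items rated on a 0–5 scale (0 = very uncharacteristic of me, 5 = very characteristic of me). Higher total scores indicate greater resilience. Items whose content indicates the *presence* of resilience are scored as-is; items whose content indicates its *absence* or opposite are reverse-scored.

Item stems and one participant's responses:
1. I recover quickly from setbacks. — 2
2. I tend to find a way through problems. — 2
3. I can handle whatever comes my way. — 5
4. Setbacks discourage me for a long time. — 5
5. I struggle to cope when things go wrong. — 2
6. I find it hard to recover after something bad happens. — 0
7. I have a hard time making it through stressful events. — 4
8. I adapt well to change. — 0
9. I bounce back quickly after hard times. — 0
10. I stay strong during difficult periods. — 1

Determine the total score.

19

Items 4, 5, 6, 7 describe the absence/opposite of resilience → reverse-score.
on a 0–5 scale, reversed = 5 − raw.
  item 1: 2
  item 2: 2
  item 3: 5
  item 4: 5 − 5 = 0
  item 5: 5 − 2 = 3
  item 6: 5 − 0 = 5
  item 7: 5 − 4 = 1
  item 8: 0
  item 9: 0
  item 10: 1
Total = 2 + 2 + 5 + 0 + 3 + 5 + 1 + 0 + 0 + 1 = 19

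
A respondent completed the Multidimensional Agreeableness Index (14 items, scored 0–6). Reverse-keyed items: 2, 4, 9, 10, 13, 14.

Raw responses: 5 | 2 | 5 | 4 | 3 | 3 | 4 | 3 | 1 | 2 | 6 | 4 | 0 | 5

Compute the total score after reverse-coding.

55

Raw sum = 47. Reverse-keyed items: 2, 4, 9, 10, 13, 14; their raw sum = 14.
Each reversal replaces raw with 6 − raw, changing the total by 6 − 2·raw per item.
Total = 47 + 6·6 − 2·14 = 47 + 36 − 28 = 55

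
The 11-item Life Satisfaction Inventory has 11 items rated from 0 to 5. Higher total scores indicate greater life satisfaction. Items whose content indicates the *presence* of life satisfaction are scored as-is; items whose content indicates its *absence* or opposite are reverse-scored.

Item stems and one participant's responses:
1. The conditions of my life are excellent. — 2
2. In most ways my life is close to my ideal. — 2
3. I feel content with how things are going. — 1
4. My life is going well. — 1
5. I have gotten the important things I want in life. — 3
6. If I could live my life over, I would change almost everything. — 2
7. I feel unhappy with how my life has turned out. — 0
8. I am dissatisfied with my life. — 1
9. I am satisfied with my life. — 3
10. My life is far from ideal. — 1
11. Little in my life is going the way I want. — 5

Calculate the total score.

28

Items 6, 7, 8, 10, 11 describe the absence/opposite of life satisfaction → reverse-score.
reverse-coded value = 5 − response.
  item 1: 2
  item 2: 2
  item 3: 1
  item 4: 1
  item 5: 3
  item 6: 5 − 2 = 3
  item 7: 5 − 0 = 5
  item 8: 5 − 1 = 4
  item 9: 3
  item 10: 5 − 1 = 4
  item 11: 5 − 5 = 0
Total = 2 + 2 + 1 + 1 + 3 + 3 + 5 + 4 + 3 + 4 + 0 = 28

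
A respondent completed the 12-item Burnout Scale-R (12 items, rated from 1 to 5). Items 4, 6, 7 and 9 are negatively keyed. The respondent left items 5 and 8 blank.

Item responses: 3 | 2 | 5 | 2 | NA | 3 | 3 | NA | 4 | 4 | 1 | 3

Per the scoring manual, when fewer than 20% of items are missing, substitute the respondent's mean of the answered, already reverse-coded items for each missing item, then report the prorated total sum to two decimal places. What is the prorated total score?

36.00

Reverse-coded (on a 1–5 scale, reversed = 6 − raw):
  item 4: 6 − 2 = 4
  item 6: 6 − 3 = 3
  item 7: 6 − 3 = 3
  item 9: 6 − 4 = 2
Completed scored items (10 of 12): 3, 2, 5, 4, 3, 3, 2, 4, 1, 3; sum = 30.
Person mean = 30 / 10 ≈ 3.0000
Prorated total = (30 / 10) × 12 = 36.00 (to 2 dp)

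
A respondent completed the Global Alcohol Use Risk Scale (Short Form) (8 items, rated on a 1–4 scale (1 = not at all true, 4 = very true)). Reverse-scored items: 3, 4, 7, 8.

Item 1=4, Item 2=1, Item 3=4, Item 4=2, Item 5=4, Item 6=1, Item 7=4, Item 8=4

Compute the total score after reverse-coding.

Apply reverse scoring (on a 1–4 scale, reversed = 5 − raw):
  item 3: 5 − 4 = 1
  item 4: 5 − 2 = 3
  item 7: 5 − 4 = 1
  item 8: 5 − 4 = 1
After reverse-coding: 4, 1, 1, 3, 4, 1, 1, 1
Total = 4 + 1 + 1 + 3 + 4 + 1 + 1 + 1 = 16

16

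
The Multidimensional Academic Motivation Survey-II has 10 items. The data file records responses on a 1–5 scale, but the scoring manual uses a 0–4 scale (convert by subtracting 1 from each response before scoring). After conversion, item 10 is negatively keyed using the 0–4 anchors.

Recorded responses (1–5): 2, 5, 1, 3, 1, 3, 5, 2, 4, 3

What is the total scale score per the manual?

19

Convert to 0–4: 1, 4, 0, 2, 0, 2, 4, 1, 3, 2
Reverse-coded (reverse-coded value = 4 − response):
  item 10: 4 − 2 = 2
Scored: 1, 4, 0, 2, 0, 2, 4, 1, 3, 2
Total = 19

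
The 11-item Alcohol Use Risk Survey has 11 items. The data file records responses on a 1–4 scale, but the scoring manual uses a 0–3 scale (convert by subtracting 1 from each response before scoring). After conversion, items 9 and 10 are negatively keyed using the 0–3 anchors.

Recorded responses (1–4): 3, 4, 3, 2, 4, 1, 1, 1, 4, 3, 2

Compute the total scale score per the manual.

Convert to 0–3: 2, 3, 2, 1, 3, 0, 0, 0, 3, 2, 1
Reverse-coded (reversed = (0+3) − raw = 3 − raw):
  item 9: 3 − 3 = 0
  item 10: 3 − 2 = 1
Scored: 2, 3, 2, 1, 3, 0, 0, 0, 0, 1, 1
Total = 13

13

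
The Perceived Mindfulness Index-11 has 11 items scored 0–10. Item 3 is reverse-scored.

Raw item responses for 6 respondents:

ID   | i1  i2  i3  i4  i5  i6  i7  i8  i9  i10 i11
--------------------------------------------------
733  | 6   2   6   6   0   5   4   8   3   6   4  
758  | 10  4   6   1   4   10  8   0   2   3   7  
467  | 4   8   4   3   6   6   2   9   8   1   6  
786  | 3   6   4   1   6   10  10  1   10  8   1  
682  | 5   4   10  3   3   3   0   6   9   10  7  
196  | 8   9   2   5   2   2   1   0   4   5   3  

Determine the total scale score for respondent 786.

62

Respondent 786 raw: 3, 6, 4, 1, 6, 10, 10, 1, 10, 8, 1.
Reverse-coded (reverse-coded value = 10 − response):
  item 1: 3
  item 2: 6
  item 3: 10 − 4 = 6
  item 4: 1
  item 5: 6
  item 6: 10
  item 7: 10
  item 8: 1
  item 9: 10
  item 10: 8
  item 11: 1
Sum = 3 + 6 + 6 + 1 + 6 + 10 + 10 + 1 + 10 + 8 + 1 = 62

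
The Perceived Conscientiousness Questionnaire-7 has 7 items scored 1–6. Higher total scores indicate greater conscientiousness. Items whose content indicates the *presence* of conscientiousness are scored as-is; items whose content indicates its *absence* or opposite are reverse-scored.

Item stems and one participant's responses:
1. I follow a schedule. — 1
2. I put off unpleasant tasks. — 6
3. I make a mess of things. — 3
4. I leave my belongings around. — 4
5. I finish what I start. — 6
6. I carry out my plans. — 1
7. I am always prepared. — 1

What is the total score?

17

Items 2, 3, 4 describe the absence/opposite of conscientiousness → reverse-score.
on a 1–6 scale, reversed = 7 − raw.
  item 1: 1
  item 2: 7 − 6 = 1
  item 3: 7 − 3 = 4
  item 4: 7 − 4 = 3
  item 5: 6
  item 6: 1
  item 7: 1
Total = 1 + 1 + 4 + 3 + 6 + 1 + 1 = 17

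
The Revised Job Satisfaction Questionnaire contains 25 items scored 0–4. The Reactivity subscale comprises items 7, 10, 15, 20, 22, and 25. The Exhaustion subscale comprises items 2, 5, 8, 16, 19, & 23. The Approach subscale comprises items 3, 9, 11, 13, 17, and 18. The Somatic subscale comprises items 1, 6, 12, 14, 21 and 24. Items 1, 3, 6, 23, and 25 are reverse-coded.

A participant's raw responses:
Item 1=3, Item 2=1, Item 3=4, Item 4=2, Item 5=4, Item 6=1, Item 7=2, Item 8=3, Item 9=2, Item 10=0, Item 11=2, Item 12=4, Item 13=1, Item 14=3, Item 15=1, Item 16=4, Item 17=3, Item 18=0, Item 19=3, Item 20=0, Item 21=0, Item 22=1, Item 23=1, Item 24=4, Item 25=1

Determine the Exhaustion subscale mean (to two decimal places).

Exhaustion items: 2, 5, 8, 16, 19, 23.
Of these, item 23 is reverse-coded; reverse-coded value = 4 − response.
  item 2: 1
  item 5: 4
  item 8: 3
  item 16: 4
  item 19: 3
  item 23: 4 − 1 = 3
Sum = 1 + 4 + 3 + 4 + 3 + 3 = 18
Mean = 18 / 6 = 3.00

3.00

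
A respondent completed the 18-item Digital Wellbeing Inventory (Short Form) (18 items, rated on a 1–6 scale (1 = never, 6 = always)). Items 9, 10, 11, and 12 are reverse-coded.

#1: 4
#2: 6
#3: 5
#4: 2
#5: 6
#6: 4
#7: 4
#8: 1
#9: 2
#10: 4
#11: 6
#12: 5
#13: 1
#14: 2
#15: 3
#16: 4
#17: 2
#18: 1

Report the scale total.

Raw sum = 62. Reverse-coded items: 9, 10, 11, 12; their raw sum = 17.
Each reversal replaces raw with 7 − raw, changing the total by 7 − 2·raw per item.
Total = 62 + 4·7 − 2·17 = 62 + 28 − 34 = 56

56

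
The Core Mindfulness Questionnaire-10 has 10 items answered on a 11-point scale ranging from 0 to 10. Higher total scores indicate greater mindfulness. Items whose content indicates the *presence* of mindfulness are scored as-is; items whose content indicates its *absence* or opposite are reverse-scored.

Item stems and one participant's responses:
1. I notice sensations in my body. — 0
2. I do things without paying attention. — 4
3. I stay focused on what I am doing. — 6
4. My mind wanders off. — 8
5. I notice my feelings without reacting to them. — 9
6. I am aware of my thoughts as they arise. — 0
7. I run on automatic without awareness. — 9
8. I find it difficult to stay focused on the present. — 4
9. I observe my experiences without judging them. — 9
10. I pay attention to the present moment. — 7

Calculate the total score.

46

Items 2, 4, 7, 8 describe the absence/opposite of mindfulness → reverse-score.
reverse-coded value = 10 − response.
  item 1: 0
  item 2: 10 − 4 = 6
  item 3: 6
  item 4: 10 − 8 = 2
  item 5: 9
  item 6: 0
  item 7: 10 − 9 = 1
  item 8: 10 − 4 = 6
  item 9: 9
  item 10: 7
Total = 0 + 6 + 6 + 2 + 9 + 0 + 1 + 6 + 9 + 7 = 46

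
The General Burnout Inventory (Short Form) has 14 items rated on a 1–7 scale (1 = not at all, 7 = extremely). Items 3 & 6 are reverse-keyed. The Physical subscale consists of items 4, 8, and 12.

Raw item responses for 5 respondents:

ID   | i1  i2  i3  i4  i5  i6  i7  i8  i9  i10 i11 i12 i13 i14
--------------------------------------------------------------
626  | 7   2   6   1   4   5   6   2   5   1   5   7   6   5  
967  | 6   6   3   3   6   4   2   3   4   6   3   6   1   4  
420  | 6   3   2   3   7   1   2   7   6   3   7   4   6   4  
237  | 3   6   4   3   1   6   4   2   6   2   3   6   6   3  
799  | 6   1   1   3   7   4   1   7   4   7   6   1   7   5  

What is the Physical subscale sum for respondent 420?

14

Respondent 420 raw: 6, 3, 2, 3, 7, 1, 2, 7, 6, 3, 7, 4, 6, 4.
Physical items: 4, 8, 12.
Reverse-coded (reversed = (1+7) − raw = 8 − raw):
  item 4: 3
  item 8: 7
  item 12: 4
Sum = 3 + 7 + 4 = 14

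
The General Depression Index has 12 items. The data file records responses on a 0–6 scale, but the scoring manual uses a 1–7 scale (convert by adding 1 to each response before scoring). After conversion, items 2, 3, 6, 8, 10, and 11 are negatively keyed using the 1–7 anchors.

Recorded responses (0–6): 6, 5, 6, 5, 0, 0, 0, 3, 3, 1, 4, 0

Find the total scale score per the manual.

Convert to 1–7: 7, 6, 7, 6, 1, 1, 1, 4, 4, 2, 5, 1
Reverse-coded (reverse-coded value = 8 − response):
  item 2: 8 − 6 = 2
  item 3: 8 − 7 = 1
  item 6: 8 − 1 = 7
  item 8: 8 − 4 = 4
  item 10: 8 − 2 = 6
  item 11: 8 − 5 = 3
Scored: 7, 2, 1, 6, 1, 7, 1, 4, 4, 6, 3, 1
Total = 43

43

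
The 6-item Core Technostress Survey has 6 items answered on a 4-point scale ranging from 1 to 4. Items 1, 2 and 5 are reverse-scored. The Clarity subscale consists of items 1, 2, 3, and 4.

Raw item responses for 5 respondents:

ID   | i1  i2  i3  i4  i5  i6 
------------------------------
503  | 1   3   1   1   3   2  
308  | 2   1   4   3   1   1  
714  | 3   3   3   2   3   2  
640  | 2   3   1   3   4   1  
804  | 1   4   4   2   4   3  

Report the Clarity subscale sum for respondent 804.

Respondent 804 raw: 1, 4, 4, 2, 4, 3.
Clarity items: 1, 2, 3, 4.
Reverse-coded (reversed = (1+4) − raw = 5 − raw):
  item 1: 5 − 1 = 4
  item 2: 5 − 4 = 1
  item 3: 4
  item 4: 2
Sum = 4 + 1 + 4 + 2 = 11

11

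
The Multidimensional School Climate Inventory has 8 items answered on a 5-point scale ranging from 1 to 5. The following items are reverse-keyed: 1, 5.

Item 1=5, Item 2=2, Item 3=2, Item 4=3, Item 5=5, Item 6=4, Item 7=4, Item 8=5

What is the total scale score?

Apply reverse scoring (reversed = (1+5) − raw = 6 − raw):
  item 1: 6 − 5 = 1
  item 5: 6 − 5 = 1
Scored responses: 1, 2, 2, 3, 1, 4, 4, 5
Total = 1 + 2 + 2 + 3 + 1 + 4 + 4 + 5 = 22

22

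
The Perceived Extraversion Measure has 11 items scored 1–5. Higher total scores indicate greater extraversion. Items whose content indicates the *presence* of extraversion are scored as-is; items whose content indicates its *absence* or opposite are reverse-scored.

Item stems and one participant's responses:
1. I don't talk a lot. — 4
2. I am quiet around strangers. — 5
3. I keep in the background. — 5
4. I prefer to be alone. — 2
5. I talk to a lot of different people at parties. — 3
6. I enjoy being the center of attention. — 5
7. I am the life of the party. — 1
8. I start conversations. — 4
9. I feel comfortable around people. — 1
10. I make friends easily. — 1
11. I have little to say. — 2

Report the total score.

Items 1, 2, 3, 4, 11 describe the absence/opposite of extraversion → reverse-score.
on a 1–5 scale, reversed = 6 − raw.
  item 1: 6 − 4 = 2
  item 2: 6 − 5 = 1
  item 3: 6 − 5 = 1
  item 4: 6 − 2 = 4
  item 5: 3
  item 6: 5
  item 7: 1
  item 8: 4
  item 9: 1
  item 10: 1
  item 11: 6 − 2 = 4
Total = 2 + 1 + 1 + 4 + 3 + 5 + 1 + 4 + 1 + 1 + 4 = 27

27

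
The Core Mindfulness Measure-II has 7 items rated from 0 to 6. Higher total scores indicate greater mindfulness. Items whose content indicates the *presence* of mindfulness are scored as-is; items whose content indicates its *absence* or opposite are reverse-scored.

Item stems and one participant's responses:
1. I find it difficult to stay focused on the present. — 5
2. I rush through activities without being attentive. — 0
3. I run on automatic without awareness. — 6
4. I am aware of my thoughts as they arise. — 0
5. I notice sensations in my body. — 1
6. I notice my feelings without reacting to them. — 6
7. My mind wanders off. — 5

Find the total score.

Items 1, 2, 3, 7 describe the absence/opposite of mindfulness → reverse-score.
on a 0–6 scale, reversed = 6 − raw.
  item 1: 6 − 5 = 1
  item 2: 6 − 0 = 6
  item 3: 6 − 6 = 0
  item 4: 0
  item 5: 1
  item 6: 6
  item 7: 6 − 5 = 1
Total = 1 + 6 + 0 + 0 + 1 + 6 + 1 = 15

15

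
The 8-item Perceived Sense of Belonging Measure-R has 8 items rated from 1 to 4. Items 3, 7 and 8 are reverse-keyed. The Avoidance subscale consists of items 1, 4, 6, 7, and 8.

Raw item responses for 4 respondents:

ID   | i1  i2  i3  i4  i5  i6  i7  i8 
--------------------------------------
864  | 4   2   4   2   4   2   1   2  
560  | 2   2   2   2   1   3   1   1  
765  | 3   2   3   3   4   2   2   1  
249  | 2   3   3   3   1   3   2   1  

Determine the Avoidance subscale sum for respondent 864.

Respondent 864 raw: 4, 2, 4, 2, 4, 2, 1, 2.
Avoidance items: 1, 4, 6, 7, 8.
Reverse-coded (on a 1–4 scale, reversed = 5 − raw):
  item 1: 4
  item 4: 2
  item 6: 2
  item 7: 5 − 1 = 4
  item 8: 5 − 2 = 3
Sum = 4 + 2 + 2 + 4 + 3 = 15

15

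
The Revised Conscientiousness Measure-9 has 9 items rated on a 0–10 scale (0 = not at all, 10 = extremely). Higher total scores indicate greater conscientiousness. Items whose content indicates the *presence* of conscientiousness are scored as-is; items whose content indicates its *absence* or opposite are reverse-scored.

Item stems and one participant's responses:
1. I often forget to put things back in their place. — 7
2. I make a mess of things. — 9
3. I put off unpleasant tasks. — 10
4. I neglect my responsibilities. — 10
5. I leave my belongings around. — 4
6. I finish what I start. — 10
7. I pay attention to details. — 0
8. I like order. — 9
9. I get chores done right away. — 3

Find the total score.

32

Items 1, 2, 3, 4, 5 describe the absence/opposite of conscientiousness → reverse-score.
reverse-coded value = 10 − response.
  item 1: 10 − 7 = 3
  item 2: 10 − 9 = 1
  item 3: 10 − 10 = 0
  item 4: 10 − 10 = 0
  item 5: 10 − 4 = 6
  item 6: 10
  item 7: 0
  item 8: 9
  item 9: 3
Total = 3 + 1 + 0 + 0 + 6 + 10 + 0 + 9 + 3 = 32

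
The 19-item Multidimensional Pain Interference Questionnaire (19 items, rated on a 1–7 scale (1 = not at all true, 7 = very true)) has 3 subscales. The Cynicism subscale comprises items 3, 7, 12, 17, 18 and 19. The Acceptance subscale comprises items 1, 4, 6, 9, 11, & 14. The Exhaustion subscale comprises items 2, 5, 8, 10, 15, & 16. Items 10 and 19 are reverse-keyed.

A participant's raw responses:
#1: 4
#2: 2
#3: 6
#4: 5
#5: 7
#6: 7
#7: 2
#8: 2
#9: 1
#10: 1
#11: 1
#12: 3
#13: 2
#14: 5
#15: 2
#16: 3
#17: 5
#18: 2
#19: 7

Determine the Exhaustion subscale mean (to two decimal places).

Exhaustion items: 2, 5, 8, 10, 15, 16.
Of these, item 10 is reverse-keyed; reverse-coded value = 8 − response.
  item 2: 2
  item 5: 7
  item 8: 2
  item 10: 8 − 1 = 7
  item 15: 2
  item 16: 3
Sum = 2 + 7 + 2 + 7 + 2 + 3 = 23
Mean = 23 / 6 = 3.83

3.83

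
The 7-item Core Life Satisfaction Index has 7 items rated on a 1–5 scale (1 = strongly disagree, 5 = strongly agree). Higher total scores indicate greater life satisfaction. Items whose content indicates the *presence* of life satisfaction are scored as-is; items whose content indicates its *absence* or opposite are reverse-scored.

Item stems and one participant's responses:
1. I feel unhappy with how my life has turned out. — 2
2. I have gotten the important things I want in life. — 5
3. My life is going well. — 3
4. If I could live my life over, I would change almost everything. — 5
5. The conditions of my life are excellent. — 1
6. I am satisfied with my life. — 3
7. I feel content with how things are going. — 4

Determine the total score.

21

Items 1, 4 describe the absence/opposite of life satisfaction → reverse-score.
on a 1–5 scale, reversed = 6 − raw.
  item 1: 6 − 2 = 4
  item 2: 5
  item 3: 3
  item 4: 6 − 5 = 1
  item 5: 1
  item 6: 3
  item 7: 4
Total = 4 + 5 + 3 + 1 + 1 + 3 + 4 = 21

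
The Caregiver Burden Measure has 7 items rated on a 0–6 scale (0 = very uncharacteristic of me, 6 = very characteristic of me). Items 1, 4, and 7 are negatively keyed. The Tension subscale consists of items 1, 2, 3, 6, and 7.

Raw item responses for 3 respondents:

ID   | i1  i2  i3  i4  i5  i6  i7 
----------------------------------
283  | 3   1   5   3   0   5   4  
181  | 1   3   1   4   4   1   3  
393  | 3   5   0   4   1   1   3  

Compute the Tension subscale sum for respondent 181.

Respondent 181 raw: 1, 3, 1, 4, 4, 1, 3.
Tension items: 1, 2, 3, 6, 7.
Reverse-coded (reverse-coded value = 6 − response):
  item 1: 6 − 1 = 5
  item 2: 3
  item 3: 1
  item 6: 1
  item 7: 6 − 3 = 3
Sum = 5 + 3 + 1 + 1 + 3 = 13

13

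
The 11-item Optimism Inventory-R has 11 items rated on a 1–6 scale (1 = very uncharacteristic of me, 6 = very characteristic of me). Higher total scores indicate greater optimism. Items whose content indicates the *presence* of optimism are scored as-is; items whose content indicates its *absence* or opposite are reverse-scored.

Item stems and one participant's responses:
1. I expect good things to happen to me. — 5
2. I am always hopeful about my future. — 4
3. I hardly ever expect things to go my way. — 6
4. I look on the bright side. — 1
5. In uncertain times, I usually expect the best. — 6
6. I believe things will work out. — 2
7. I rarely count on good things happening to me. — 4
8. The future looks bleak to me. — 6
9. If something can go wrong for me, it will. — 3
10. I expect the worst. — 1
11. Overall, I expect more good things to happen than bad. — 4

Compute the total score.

Items 3, 7, 8, 9, 10 describe the absence/opposite of optimism → reverse-score.
reverse-coded value = 7 − response.
  item 1: 5
  item 2: 4
  item 3: 7 − 6 = 1
  item 4: 1
  item 5: 6
  item 6: 2
  item 7: 7 − 4 = 3
  item 8: 7 − 6 = 1
  item 9: 7 − 3 = 4
  item 10: 7 − 1 = 6
  item 11: 4
Total = 5 + 4 + 1 + 1 + 6 + 2 + 3 + 1 + 4 + 6 + 4 = 37

37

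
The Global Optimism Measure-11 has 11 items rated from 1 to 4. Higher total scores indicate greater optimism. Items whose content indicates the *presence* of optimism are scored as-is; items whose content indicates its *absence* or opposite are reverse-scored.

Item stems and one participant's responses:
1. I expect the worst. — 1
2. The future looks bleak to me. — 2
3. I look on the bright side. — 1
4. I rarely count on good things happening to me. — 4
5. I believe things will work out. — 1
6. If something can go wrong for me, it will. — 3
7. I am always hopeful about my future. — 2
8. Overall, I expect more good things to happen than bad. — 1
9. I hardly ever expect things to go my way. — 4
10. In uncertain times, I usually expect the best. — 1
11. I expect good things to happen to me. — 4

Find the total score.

Items 1, 2, 4, 6, 9 describe the absence/opposite of optimism → reverse-score.
on a 1–4 scale, reversed = 5 − raw.
  item 1: 5 − 1 = 4
  item 2: 5 − 2 = 3
  item 3: 1
  item 4: 5 − 4 = 1
  item 5: 1
  item 6: 5 − 3 = 2
  item 7: 2
  item 8: 1
  item 9: 5 − 4 = 1
  item 10: 1
  item 11: 4
Total = 4 + 3 + 1 + 1 + 1 + 2 + 2 + 1 + 1 + 1 + 4 = 21

21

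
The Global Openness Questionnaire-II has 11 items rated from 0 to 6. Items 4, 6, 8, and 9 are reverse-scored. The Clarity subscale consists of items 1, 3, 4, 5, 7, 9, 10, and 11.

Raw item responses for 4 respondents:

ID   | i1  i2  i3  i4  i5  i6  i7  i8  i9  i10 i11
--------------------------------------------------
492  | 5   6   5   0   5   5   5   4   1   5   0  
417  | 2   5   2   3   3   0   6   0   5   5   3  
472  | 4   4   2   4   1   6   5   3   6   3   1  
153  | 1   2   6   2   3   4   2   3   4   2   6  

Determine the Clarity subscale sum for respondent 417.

25

Respondent 417 raw: 2, 5, 2, 3, 3, 0, 6, 0, 5, 5, 3.
Clarity items: 1, 3, 4, 5, 7, 9, 10, 11.
Reverse-coded (on a 0–6 scale, reversed = 6 − raw):
  item 1: 2
  item 3: 2
  item 4: 6 − 3 = 3
  item 5: 3
  item 7: 6
  item 9: 6 − 5 = 1
  item 10: 5
  item 11: 3
Sum = 2 + 2 + 3 + 3 + 6 + 1 + 5 + 3 = 25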